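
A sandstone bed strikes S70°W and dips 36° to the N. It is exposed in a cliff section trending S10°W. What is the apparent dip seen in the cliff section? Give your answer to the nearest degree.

32°

The section lies 60° from the strike.
tan α = tan 36° × sin 60° = 0.7265 × 0.8660 = 0.6292
α = arctan(0.6292) = 32.18°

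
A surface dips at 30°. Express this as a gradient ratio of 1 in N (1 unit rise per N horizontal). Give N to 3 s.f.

1 : N means tan θ = 1/N, so N = 1/tan 30° = 1/0.5774

1 in 1.73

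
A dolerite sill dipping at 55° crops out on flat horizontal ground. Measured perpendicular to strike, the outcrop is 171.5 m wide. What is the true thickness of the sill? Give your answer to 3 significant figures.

True thickness t = w · sin(dip) = 171.5 × sin 55°
t = 171.5 × 0.8192 = 140.485 m

140 m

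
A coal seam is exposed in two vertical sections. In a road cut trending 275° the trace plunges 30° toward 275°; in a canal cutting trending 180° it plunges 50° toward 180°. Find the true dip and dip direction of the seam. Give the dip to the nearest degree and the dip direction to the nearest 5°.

Each apparent-dip line lies in the plane. As unit vectors (x east, y north, z up), v₁ plunges 30°→275° and v₂ plunges 50°→180°.
n = v₁ × v₂ = (-0.379, -0.661, 0.555) (taken with n_z > 0).
True dip = arccos(n_z / |n|) = arccos(0.5885) = 54.0°.
Dip direction = azimuth of (n_x, n_y) = atan2(-0.379, -0.661) = 210°.

true dip 54°, dip direction 210°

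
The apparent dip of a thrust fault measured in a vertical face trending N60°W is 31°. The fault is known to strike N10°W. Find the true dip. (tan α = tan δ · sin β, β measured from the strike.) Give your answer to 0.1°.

β = acute angle between strike N10°W and section N60°W = 50°.
tan δ = tan α / sin β = tan 31° / sin 50° = 0.6009 / 0.7660 = 0.7844
δ = arctan(0.7844) = 38.11°

38.1°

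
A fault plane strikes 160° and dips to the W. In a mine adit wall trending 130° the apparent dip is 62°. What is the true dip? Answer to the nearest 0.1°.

β = acute angle between strike 160° and section 130° = 30°.
tan δ = tan α / sin β = tan 62° / sin 30° = 1.8807 / 0.5000 = 3.7615
δ = arctan(3.7615) = 75.11°

75.1°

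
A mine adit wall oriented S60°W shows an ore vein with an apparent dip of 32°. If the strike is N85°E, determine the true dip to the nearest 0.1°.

55.9°

The section is 25° from the strike.
tan(true dip) = tan 32° / sin 25° = 1.4786
true dip = arctan 1.4786 = 55.93°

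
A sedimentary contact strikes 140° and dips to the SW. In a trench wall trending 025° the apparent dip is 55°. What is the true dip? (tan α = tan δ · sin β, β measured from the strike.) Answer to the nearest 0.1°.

57.6°

The section is 65° from the strike.
tan δ = tan α / sin β = tan 55° / sin 65° = 1.4281 / 0.9063 = 1.5758
true dip = arctan 1.5758 = 57.60°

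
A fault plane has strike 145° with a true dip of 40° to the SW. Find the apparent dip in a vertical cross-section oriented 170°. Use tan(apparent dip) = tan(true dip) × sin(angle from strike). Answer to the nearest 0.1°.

19.5°

The strike is 145° and the section trends 170°; the acute angle between them is β = 25°.
tan α = tan 40° × sin 25° = 0.8391 × 0.4226 = 0.3546
apparent dip = arctan 0.3546 = 19.53°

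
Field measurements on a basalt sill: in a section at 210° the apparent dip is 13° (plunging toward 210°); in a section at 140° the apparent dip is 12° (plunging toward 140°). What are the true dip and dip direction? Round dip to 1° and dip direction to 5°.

Each apparent-dip line lies in the plane. As unit vectors (x east, y north, z up), v₁ plunges 13°→210° and v₂ plunges 12°→140°.
Cross product v₁ × v₂ gives the pole to the plane: n ∝ (0.007, -0.243, 0.896).
True dip = arccos(n_z / |n|) = arccos(0.9652) = 15.2°.
The horizontal component of n points toward azimuth atan2(n_x, n_y) = 178°, the dip direction.

true dip 15°, dip direction 180°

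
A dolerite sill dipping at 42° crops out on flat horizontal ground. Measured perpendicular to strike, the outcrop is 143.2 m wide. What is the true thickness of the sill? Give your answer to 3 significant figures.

95.8 m

True thickness t = w · sin(dip) = 143.2 × sin 42°
t = 143.2 × 0.6691 = 95.820 m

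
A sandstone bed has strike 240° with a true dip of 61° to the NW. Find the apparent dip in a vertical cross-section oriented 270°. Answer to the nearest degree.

42°

The section lies 30° from the strike.
tan(apparent dip) = tan 61° · sin 30° = 0.9020
α = arctan(0.9020) = 42.05°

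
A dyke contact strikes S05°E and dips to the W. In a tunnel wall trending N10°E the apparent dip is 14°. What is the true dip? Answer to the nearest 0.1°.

43.9°

The section is 15° from the strike.
tan(true dip) = tan 14° / sin 15° = 0.9633
δ = arctan(0.9633) = 43.93°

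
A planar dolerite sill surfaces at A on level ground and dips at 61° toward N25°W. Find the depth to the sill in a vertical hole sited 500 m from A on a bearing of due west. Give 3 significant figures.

The hole lies 65° from the dip direction, so the down-dip offset is 500 × cos 65° = 211.31 m.
Depth = down-dip offset × tan(dip) = 211.31 × tan 61° = 211.31 × 1.8040
Depth = 381.21 m

381 m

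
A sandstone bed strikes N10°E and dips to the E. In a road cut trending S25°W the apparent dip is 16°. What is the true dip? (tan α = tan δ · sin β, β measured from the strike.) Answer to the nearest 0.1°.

The section is 15° from the strike.
tan δ = tan α / sin β = tan 16° / sin 15° = 0.2867 / 0.2588 = 1.1079
true dip = arctan 1.1079 = 47.93°

47.9°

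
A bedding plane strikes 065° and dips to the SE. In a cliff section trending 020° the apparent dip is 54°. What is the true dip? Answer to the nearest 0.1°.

β = acute angle between strike 065° and section 020° = 45°.
tan δ = tan α / sin β = tan 54° / sin 45° = 1.3764 / 0.7071 = 1.9465
δ = arctan(1.9465) = 62.81°

62.8°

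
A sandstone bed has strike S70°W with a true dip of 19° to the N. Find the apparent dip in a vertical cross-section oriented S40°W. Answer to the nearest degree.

10°

The section lies 30° from the strike.
tan α = tan 19° × sin 30° = 0.3443 × 0.5000 = 0.1722
α = arctan(0.1722) = 9.77°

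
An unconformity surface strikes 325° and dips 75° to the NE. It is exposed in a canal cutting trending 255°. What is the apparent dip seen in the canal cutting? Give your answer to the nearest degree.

The section lies 70° from the strike.
tan(apparent dip) = tan 75° · sin 70° = 3.5070
apparent dip = arctan 3.5070 = 74.08°

74°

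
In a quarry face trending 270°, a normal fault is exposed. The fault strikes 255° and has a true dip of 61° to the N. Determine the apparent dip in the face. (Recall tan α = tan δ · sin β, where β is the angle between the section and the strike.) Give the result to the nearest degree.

The section lies 15° from the strike.
tan(apparent dip) = tan 61° · sin 15° = 0.4669
apparent dip = arctan 0.4669 = 25.03°

25°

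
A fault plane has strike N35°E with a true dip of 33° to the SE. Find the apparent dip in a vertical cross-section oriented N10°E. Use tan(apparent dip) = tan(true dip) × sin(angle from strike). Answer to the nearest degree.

Angle between strike (N35°E) and section (N10°E): β = 25°.
tan(apparent dip) = tan 33° · sin 25° = 0.2745
α = arctan(0.2745) = 15.35°

15°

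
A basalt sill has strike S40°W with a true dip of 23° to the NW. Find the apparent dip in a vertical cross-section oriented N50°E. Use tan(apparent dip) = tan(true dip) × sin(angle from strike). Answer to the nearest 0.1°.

4.2°

The section lies 10° from the strike.
tan α = tan 23° × sin 10° = 0.4245 × 0.1736 = 0.0737
α = arctan(0.0737) = 4.22°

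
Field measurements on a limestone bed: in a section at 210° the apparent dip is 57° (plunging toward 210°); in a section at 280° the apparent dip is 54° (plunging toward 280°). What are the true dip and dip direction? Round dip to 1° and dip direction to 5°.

true dip 61°, dip direction 240°

The two traces are lines in the plane: v₁ = (sin 210°·cos 57°, cos 210°·cos 57°, −sin 57°), v₂ = (sin 280°·cos 54°, cos 280°·cos 54°, −sin 54°).
Cross product v₁ × v₂ gives the pole to the plane: n ∝ (-0.467, -0.265, 0.301).
Dip δ = arctan(|n_h|/n_z) = arctan(0.537/0.301) = 60.8°.
The horizontal component of n points toward azimuth atan2(n_x, n_y) = 240°, the dip direction.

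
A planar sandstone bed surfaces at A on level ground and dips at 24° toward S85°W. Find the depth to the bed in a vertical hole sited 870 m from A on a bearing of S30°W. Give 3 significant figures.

The hole lies 55° from the dip direction, so the down-dip offset is 870 × cos 55° = 499.01 m.
Depth = down-dip offset × tan(dip) = 499.01 × tan 24° = 499.01 × 0.4452
Depth = 222.17 m

222 m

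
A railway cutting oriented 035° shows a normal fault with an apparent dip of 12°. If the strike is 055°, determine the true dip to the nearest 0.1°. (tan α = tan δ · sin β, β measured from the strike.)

The section is 20° from the strike.
tan(true dip) = tan 12° / sin 20° = 0.6215
true dip = arctan 0.6215 = 31.86°

31.9°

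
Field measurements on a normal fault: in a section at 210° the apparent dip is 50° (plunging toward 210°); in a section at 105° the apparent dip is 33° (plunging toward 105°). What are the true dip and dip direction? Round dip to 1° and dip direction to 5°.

true dip 57°, dip direction 170°

The two traces are lines in the plane: v₁ = (sin 210°·cos 50°, cos 210°·cos 50°, −sin 50°), v₂ = (sin 105°·cos 33°, cos 105°·cos 33°, −sin 33°).
The plane normal is n = v₁ × v₂ ∝ (0.137, -0.796, 0.521).
tan δ = √(n_x²+n_y²)/n_z = 0.807/0.521, so δ = 57.2°.
The horizontal component of n points toward azimuth atan2(n_x, n_y) = 170°, the dip direction.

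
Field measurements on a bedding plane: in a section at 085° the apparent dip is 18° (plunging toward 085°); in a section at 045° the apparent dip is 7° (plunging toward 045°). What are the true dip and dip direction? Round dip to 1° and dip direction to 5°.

The two traces are lines in the plane: v₁ = (sin 85°·cos 18°, cos 85°·cos 18°, −sin 18°), v₂ = (sin 45°·cos 7°, cos 45°·cos 7°, −sin 7°).
Cross product v₁ × v₂ gives the pole to the plane: n ∝ (0.207, -0.101, 0.607).
tan δ = √(n_x²+n_y²)/n_z = 0.230/0.607, so δ = 20.8°.
Dip direction = atan2(0.207, -0.101) = 116° (azimuth of n's horizontal projection).

true dip 21°, dip direction 115°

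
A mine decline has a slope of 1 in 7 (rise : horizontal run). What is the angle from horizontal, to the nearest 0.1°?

8.1°

tan θ = 1/7 = 0.1429
θ = arctan(0.1429) = 8.13°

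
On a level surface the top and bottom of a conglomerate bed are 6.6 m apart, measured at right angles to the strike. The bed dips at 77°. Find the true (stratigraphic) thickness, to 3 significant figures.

True thickness t = w · sin(dip) = 6.6 × sin 77°
t = 6.6 × 0.9744 = 6.431 m

6.43 m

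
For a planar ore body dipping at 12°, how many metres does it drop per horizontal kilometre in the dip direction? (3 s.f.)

213 m

drop per km = 1000 × tan 12° = 1000 × 0.2126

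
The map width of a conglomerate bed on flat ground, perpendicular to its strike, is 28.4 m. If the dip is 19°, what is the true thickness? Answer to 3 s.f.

9.25 m

True thickness t = w · sin(dip) = 28.4 × sin 19°
t = 28.4 × 0.3256 = 9.246 m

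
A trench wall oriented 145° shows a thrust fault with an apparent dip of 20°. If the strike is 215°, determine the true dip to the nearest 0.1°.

The section is 70° from the strike.
tan δ = tan α / sin β = tan 20° / sin 70° = 0.3640 / 0.9397 = 0.3873
true dip = arctan 0.3873 = 21.17°

21.2°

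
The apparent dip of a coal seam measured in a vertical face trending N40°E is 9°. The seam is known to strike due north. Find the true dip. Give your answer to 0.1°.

13.8°

The section is 40° from the strike.
tan(true dip) = tan 9° / sin 40° = 0.2464
true dip = arctan 0.2464 = 13.84°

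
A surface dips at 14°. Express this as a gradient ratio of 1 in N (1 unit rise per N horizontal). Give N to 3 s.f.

1 in 4.01

1 : N means tan θ = 1/N, so N = 1/tan 14° = 1/0.2493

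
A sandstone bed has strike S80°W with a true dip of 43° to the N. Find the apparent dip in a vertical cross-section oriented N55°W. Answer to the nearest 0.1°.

33.4°

Angle between strike (S80°W) and section (N55°W): β = 45°.
tan(apparent dip) = tan 43° · sin 45° = 0.6594
α = arctan(0.6594) = 33.40°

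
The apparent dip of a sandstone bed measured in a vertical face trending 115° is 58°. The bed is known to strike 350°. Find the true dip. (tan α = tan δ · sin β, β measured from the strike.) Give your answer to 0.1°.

62.9°

The section is 55° from the strike.
tan δ = tan α / sin β = tan 58° / sin 55° = 1.6003 / 0.8192 = 1.9536
true dip = arctan 1.9536 = 62.89°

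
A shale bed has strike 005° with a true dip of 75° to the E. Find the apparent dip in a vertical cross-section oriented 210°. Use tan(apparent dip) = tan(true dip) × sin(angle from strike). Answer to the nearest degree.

58°

Angle between strike (005°) and section (210°): β = 25°.
tan(apparent dip) = tan 75° · sin 25° = 1.5772
apparent dip = arctan 1.5772 = 57.62°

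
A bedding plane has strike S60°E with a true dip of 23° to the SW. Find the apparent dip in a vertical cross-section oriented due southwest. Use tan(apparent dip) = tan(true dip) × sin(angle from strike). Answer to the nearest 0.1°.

22.3°

The section lies 75° from the strike.
tan α = tan 23° × sin 75° = 0.4245 × 0.9659 = 0.4100
apparent dip = arctan 0.4100 = 22.29°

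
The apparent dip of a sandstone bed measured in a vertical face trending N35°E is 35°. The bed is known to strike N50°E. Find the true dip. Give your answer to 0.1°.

β = acute angle between strike N50°E and section N35°E = 15°.
tan δ = tan α / sin β = tan 35° / sin 15° = 0.7002 / 0.2588 = 2.7054
true dip = arctan 2.7054 = 69.71°

69.7°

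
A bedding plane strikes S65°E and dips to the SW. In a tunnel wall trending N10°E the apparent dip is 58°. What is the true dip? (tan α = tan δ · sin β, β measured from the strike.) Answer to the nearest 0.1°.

58.9°

β = acute angle between strike S65°E and section N10°E = 75°.
tan(true dip) = tan 58° / sin 75° = 1.6568
δ = arctan(1.6568) = 58.89°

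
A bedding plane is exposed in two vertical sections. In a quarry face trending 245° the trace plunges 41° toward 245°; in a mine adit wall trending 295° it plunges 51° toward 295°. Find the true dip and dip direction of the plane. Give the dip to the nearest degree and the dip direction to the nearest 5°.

Represent each trace as a vector plunging at its apparent dip toward its trend (east-north-up frame): v₁ = (-0.684, -0.319, -0.656), v₂ = (-0.570, 0.266, -0.777).
Cross product v₁ × v₂ gives the pole to the plane: n ∝ (-0.422, 0.157, 0.364).
tan δ = √(n_x²+n_y²)/n_z = 0.451/0.364, so δ = 51.1°.
The horizontal component of n points toward azimuth atan2(n_x, n_y) = 290°, the dip direction.

true dip 51°, dip direction 290°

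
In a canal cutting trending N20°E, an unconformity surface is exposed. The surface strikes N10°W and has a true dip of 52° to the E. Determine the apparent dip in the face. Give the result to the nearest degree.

The section lies 30° from the strike.
tan(apparent dip) = tan 52° · sin 30° = 0.6400
apparent dip = arctan 0.6400 = 32.62°

33°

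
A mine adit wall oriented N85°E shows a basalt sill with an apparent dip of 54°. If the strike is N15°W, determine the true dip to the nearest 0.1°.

54.4°

β = acute angle between strike N15°W and section N85°E = 80°.
tan(true dip) = tan 54° / sin 80° = 1.3976
δ = arctan(1.3976) = 54.42°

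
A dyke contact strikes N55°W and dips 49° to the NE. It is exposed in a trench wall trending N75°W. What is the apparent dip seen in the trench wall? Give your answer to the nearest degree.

The section lies 20° from the strike.
tan(apparent dip) = tan 49° · sin 20° = 0.3934
apparent dip = arctan 0.3934 = 21.48°

21°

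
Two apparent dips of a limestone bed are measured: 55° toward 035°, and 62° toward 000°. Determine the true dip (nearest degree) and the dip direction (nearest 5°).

true dip 62°, dip direction 355°

Represent each trace as a vector plunging at its apparent dip toward its trend (east-north-up frame): v₁ = (0.329, 0.470, -0.819), v₂ = (0.000, 0.469, -0.883).
Cross product v₁ × v₂ gives the pole to the plane: n ∝ (-0.030, 0.290, 0.154).
Dip δ = arctan(|n_h|/n_z) = arctan(0.292/0.154) = 62.1°.
The horizontal component of n points toward azimuth atan2(n_x, n_y) = 354°, the dip direction.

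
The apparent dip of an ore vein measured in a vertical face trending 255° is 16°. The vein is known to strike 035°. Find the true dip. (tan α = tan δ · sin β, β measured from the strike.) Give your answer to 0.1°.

β = acute angle between strike 035° and section 255° = 40°.
tan(true dip) = tan 16° / sin 40° = 0.4461
δ = arctan(0.4461) = 24.04°

24.0°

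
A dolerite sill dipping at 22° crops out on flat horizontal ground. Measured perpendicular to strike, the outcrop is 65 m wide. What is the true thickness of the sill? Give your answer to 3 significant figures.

24.3 m

True thickness t = w · sin(dip) = 65 × sin 22°
t = 65 × 0.3746 = 24.349 m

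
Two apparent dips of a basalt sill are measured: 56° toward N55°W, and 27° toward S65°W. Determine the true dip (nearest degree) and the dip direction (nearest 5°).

The two traces are lines in the plane: v₁ = (sin 305°·cos 56°, cos 305°·cos 56°, −sin 56°), v₂ = (sin 245°·cos 27°, cos 245°·cos 27°, −sin 27°).
n = v₁ × v₂ = (-0.458, 0.462, 0.431) (taken with n_z > 0).
Dip δ = arctan(|n_h|/n_z) = arctan(0.650/0.431) = 56.4°.
The horizontal component of n points toward azimuth atan2(n_x, n_y) = 315°, the dip direction.

true dip 56°, dip direction 315°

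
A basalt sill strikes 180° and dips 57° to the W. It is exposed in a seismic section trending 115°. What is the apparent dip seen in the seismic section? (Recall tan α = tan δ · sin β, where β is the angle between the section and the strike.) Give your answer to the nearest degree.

54°

The strike is 180° and the section trends 115°; the acute angle between them is β = 65°.
tan(apparent dip) = tan 57° · sin 65° = 1.3956
apparent dip = arctan 1.3956 = 54.38°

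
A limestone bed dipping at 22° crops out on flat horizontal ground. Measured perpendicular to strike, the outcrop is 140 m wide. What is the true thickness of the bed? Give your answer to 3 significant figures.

52.4 m

True thickness t = w · sin(dip) = 140 × sin 22°
t = 140 × 0.3746 = 52.445 m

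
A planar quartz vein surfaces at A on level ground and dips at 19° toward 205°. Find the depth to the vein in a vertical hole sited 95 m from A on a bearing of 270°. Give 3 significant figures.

The hole lies 65° from the dip direction, so the down-dip offset is 95 × cos 65° = 40.15 m.
Depth = down-dip offset × tan(dip) = 40.15 × tan 19° = 40.15 × 0.3443
Depth = 13.82 m

13.8 m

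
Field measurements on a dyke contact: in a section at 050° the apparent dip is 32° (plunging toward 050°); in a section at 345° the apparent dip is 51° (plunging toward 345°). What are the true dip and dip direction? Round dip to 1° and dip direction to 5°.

Each apparent-dip line lies in the plane. As unit vectors (x east, y north, z up), v₁ plunges 32°→050° and v₂ plunges 51°→345°.
The plane normal is n = v₁ × v₂ ∝ (-0.102, 0.591, 0.484).
Dip δ = arctan(|n_h|/n_z) = arctan(0.600/0.484) = 51.1°.
Dip direction = atan2(-0.102, 0.591) = 350° (azimuth of n's horizontal projection).

true dip 51°, dip direction 350°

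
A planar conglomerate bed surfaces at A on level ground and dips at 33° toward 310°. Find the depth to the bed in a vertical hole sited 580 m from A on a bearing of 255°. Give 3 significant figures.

The hole lies 55° from the dip direction, so the down-dip offset is 580 × cos 55° = 332.67 m.
Depth = down-dip offset × tan(dip) = 332.67 × tan 33° = 332.67 × 0.6494
Depth = 216.04 m

216 m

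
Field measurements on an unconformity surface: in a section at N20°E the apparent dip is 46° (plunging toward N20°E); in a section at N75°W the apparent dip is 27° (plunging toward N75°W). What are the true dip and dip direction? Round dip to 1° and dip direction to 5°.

Represent each trace as a vector plunging at its apparent dip toward its trend (east-north-up frame): v₁ = (0.238, 0.653, -0.719), v₂ = (-0.861, 0.231, -0.454).
The plane normal is n = v₁ × v₂ ∝ (-0.130, 0.727, 0.617).
True dip = arccos(n_z / |n|) = arccos(0.6409) = 50.1°.
The horizontal component of n points toward azimuth atan2(n_x, n_y) = 350°, the dip direction.

true dip 50°, dip direction 350°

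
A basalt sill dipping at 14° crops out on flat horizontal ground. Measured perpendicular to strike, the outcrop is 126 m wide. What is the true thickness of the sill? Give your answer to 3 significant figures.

True thickness t = w · sin(dip) = 126 × sin 14°
t = 126 × 0.2419 = 30.482 m

30.5 m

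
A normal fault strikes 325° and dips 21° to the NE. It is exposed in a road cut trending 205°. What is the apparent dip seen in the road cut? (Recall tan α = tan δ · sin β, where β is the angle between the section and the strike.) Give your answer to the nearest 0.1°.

The section lies 60° from the strike.
tan α = tan 21° × sin 60° = 0.3839 × 0.8660 = 0.3324
α = arctan(0.3324) = 18.39°

18.4°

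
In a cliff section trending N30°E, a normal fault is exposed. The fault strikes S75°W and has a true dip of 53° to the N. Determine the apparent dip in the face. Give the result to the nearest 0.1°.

The section lies 45° from the strike.
tan(apparent dip) = tan 53° · sin 45° = 0.9384
apparent dip = arctan 0.9384 = 43.18°

43.2°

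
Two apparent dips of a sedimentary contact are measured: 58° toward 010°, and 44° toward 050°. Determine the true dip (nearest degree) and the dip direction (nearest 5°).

true dip 59°, dip direction 355°

Each apparent-dip line lies in the plane. As unit vectors (x east, y north, z up), v₁ plunges 58°→010° and v₂ plunges 44°→050°.
n = v₁ × v₂ = (-0.030, 0.403, 0.245) (taken with n_z > 0).
tan δ = √(n_x²+n_y²)/n_z = 0.404/0.245, so δ = 58.8°.
Dip direction = atan2(-0.030, 0.403) = 356° (azimuth of n's horizontal projection).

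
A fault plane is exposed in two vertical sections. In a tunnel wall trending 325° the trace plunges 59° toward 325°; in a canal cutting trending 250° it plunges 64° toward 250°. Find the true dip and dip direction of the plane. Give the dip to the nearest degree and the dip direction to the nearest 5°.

The two traces are lines in the plane: v₁ = (sin 325°·cos 59°, cos 325°·cos 59°, −sin 59°), v₂ = (sin 250°·cos 64°, cos 250°·cos 64°, −sin 64°).
Cross product v₁ × v₂ gives the pole to the plane: n ∝ (-0.508, 0.088, 0.218).
Dip δ = arctan(|n_h|/n_z) = arctan(0.515/0.218) = 67.1°.
Dip direction = azimuth of (n_x, n_y) = atan2(-0.508, 0.088) = 280°.

true dip 67°, dip direction 280°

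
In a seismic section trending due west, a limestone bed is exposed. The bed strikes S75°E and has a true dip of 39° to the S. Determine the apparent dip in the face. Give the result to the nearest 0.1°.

11.8°

The section lies 15° from the strike.
tan(apparent dip) = tan 39° · sin 15° = 0.2096
apparent dip = arctan 0.2096 = 11.84°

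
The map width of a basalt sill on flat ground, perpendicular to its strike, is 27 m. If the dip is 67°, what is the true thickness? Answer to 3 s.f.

24.9 m

True thickness t = w · sin(dip) = 27 × sin 67°
t = 27 × 0.9205 = 24.854 m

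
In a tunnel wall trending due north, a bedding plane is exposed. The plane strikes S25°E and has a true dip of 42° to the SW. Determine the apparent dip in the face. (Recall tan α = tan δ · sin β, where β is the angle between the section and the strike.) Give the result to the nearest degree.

Angle between strike (S25°E) and section (due north): β = 25°.
tan α = tan 42° × sin 25° = 0.9004 × 0.4226 = 0.3805
apparent dip = arctan 0.3805 = 20.83°

21°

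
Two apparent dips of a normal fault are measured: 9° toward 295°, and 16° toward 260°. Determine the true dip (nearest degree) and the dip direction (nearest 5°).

true dip 18°, dip direction 235°

Each apparent-dip line lies in the plane. As unit vectors (x east, y north, z up), v₁ plunges 9°→295° and v₂ plunges 16°→260°.
Cross product v₁ × v₂ gives the pole to the plane: n ∝ (-0.141, -0.099, 0.545).
True dip = arccos(n_z / |n|) = arccos(0.9535) = 17.5°.
Dip direction = atan2(-0.141, -0.099) = 235° (azimuth of n's horizontal projection).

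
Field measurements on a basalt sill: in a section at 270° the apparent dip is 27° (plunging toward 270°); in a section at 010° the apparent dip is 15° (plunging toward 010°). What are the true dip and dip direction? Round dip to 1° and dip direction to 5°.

true dip 32°, dip direction 305°

Each apparent-dip line lies in the plane. As unit vectors (x east, y north, z up), v₁ plunges 27°→270° and v₂ plunges 15°→010°.
n = v₁ × v₂ = (-0.432, 0.307, 0.848) (taken with n_z > 0).
True dip = arccos(n_z / |n|) = arccos(0.8480) = 32.0°.
The horizontal component of n points toward azimuth atan2(n_x, n_y) = 305°, the dip direction.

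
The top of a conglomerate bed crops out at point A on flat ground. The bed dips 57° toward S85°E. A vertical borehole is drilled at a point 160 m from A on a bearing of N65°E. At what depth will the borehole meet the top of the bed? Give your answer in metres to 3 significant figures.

213 m

The hole lies 30° from the dip direction, so the down-dip offset is 160 × cos 30° = 138.56 m.
Depth = down-dip offset × tan(dip) = 138.56 × tan 57° = 138.56 × 1.5399
Depth = 213.37 m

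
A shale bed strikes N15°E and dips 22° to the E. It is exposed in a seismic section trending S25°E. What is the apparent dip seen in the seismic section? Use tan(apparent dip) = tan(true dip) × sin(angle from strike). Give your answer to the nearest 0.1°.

The strike is N15°E and the section trends S25°E; the acute angle between them is β = 40°.
tan α = tan 22° × sin 40° = 0.4040 × 0.6428 = 0.2597
apparent dip = arctan 0.2597 = 14.56°

14.6°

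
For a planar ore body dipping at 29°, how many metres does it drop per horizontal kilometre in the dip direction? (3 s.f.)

554 m

drop per km = 1000 × tan 29° = 1000 × 0.5543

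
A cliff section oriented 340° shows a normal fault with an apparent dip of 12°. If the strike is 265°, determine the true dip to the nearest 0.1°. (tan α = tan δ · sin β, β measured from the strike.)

The section is 75° from the strike.
tan δ = tan α / sin β = tan 12° / sin 75° = 0.2126 / 0.9659 = 0.2201
δ = arctan(0.2201) = 12.41°

12.4°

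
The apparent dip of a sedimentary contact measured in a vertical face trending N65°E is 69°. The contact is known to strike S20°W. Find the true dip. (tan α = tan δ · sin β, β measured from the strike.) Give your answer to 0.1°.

74.8°

β = acute angle between strike S20°W and section N65°E = 45°.
tan(true dip) = tan 69° / sin 45° = 3.6842
δ = arctan(3.6842) = 74.81°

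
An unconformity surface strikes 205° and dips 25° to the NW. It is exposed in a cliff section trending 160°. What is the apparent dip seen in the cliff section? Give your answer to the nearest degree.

The section lies 45° from the strike.
tan(apparent dip) = tan 25° · sin 45° = 0.3297
α = arctan(0.3297) = 18.25°

18°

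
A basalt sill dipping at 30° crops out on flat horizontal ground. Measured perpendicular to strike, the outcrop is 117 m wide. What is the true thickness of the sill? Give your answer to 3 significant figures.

True thickness t = w · sin(dip) = 117 × sin 30°
t = 117 × 0.5000 = 58.500 m

58.5 m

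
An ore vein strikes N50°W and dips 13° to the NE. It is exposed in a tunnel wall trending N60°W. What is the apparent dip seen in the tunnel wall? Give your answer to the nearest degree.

2°

The strike is N50°W and the section trends N60°W; the acute angle between them is β = 10°.
tan(apparent dip) = tan 13° · sin 10° = 0.0401
apparent dip = arctan 0.0401 = 2.30°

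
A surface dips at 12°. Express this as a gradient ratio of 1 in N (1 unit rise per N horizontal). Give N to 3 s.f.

1 in 4.70

1 : N means tan θ = 1/N, so N = 1/tan 12° = 1/0.2126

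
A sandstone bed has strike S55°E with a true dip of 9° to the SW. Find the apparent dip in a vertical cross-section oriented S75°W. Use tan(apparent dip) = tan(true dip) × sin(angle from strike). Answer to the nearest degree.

The section lies 50° from the strike.
tan α = tan 9° × sin 50° = 0.1584 × 0.7660 = 0.1213
apparent dip = arctan 0.1213 = 6.92°

7°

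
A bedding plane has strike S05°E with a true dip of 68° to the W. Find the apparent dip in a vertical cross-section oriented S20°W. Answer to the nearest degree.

46°

Angle between strike (S05°E) and section (S20°W): β = 25°.
tan(apparent dip) = tan 68° · sin 25° = 1.0460
apparent dip = arctan 1.0460 = 46.29°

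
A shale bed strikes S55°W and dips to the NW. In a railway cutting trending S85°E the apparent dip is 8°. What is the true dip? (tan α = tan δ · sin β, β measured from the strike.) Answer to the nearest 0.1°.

12.3°

The section is 40° from the strike.
tan δ = tan α / sin β = tan 8° / sin 40° = 0.1405 / 0.6428 = 0.2186
δ = arctan(0.2186) = 12.33°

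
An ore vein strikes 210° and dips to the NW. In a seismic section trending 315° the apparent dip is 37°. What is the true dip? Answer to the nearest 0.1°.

38.0°

The section is 75° from the strike.
tan(true dip) = tan 37° / sin 75° = 0.7801
δ = arctan(0.7801) = 37.96°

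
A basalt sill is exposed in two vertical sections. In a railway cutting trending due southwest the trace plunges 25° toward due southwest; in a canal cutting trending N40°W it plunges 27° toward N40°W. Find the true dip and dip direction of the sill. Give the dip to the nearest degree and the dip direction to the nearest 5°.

Each apparent-dip line lies in the plane. As unit vectors (x east, y north, z up), v₁ plunges 25°→due southwest and v₂ plunges 27°→N40°W.
Cross product v₁ × v₂ gives the pole to the plane: n ∝ (-0.579, 0.049, 0.804).
Dip δ = arctan(|n_h|/n_z) = arctan(0.581/0.804) = 35.9°.
Dip direction = azimuth of (n_x, n_y) = atan2(-0.579, 0.049) = 275°.

true dip 36°, dip direction 275°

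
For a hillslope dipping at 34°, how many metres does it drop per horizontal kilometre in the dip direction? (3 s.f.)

675 m

drop per km = 1000 × tan 34° = 1000 × 0.6745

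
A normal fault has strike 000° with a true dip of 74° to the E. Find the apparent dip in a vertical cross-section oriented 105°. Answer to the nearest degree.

Angle between strike (000°) and section (105°): β = 75°.
tan(apparent dip) = tan 74° · sin 75° = 3.3686
apparent dip = arctan 3.3686 = 73.47°

73°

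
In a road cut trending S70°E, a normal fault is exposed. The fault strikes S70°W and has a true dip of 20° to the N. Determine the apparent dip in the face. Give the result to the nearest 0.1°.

13.2°

The strike is S70°W and the section trends S70°E; the acute angle between them is β = 40°.
tan α = tan 20° × sin 40° = 0.3640 × 0.6428 = 0.2340
α = arctan(0.2340) = 13.17°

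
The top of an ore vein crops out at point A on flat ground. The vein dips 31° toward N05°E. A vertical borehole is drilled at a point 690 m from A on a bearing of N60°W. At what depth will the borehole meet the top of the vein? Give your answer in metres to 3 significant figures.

175 m

The hole lies 65° from the dip direction, so the down-dip offset is 690 × cos 65° = 291.61 m.
Depth = down-dip offset × tan(dip) = 291.61 × tan 31° = 291.61 × 0.6009
Depth = 175.21 m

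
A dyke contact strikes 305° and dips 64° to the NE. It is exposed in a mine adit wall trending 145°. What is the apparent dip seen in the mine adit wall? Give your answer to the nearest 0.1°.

Angle between strike (305°) and section (145°): β = 20°.
tan α = tan 64° × sin 20° = 2.0503 × 0.3420 = 0.7012
apparent dip = arctan 0.7012 = 35.04°

35.0°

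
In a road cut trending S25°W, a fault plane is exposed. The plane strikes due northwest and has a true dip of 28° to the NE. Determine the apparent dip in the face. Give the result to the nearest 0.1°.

26.5°

Angle between strike (due northwest) and section (S25°W): β = 70°.
tan(apparent dip) = tan 28° · sin 70° = 0.4996
apparent dip = arctan 0.4996 = 26.55°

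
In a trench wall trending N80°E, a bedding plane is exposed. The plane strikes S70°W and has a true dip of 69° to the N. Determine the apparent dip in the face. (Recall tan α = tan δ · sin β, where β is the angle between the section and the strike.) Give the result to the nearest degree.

Angle between strike (S70°W) and section (N80°E): β = 10°.
tan(apparent dip) = tan 69° · sin 10° = 0.4524
α = arctan(0.4524) = 24.34°

24°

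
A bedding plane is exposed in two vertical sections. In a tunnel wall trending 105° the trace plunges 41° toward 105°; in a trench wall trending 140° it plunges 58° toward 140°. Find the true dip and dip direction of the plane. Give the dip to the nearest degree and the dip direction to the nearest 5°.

true dip 61°, dip direction 165°

Each apparent-dip line lies in the plane. As unit vectors (x east, y north, z up), v₁ plunges 41°→105° and v₂ plunges 58°→140°.
The plane normal is n = v₁ × v₂ ∝ (0.101, -0.395, 0.229).
Dip δ = arctan(|n_h|/n_z) = arctan(0.407/0.229) = 60.6°.
Dip direction = azimuth of (n_x, n_y) = atan2(0.101, -0.395) = 166°.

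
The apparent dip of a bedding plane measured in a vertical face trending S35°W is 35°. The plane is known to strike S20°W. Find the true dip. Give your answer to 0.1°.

69.7°

The section is 15° from the strike.
tan(true dip) = tan 35° / sin 15° = 2.7054
δ = arctan(2.7054) = 69.71°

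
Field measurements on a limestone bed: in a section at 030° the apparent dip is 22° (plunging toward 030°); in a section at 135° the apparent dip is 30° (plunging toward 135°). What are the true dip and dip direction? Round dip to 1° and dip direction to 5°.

true dip 39°, dip direction 090°

The two traces are lines in the plane: v₁ = (sin 30°·cos 22°, cos 30°·cos 22°, −sin 22°), v₂ = (sin 135°·cos 30°, cos 135°·cos 30°, −sin 30°).
n = v₁ × v₂ = (0.631, -0.002, 0.776) (taken with n_z > 0).
Dip δ = arctan(|n_h|/n_z) = arctan(0.631/0.776) = 39.1°.
Dip direction = azimuth of (n_x, n_y) = atan2(0.631, -0.002) = 90°.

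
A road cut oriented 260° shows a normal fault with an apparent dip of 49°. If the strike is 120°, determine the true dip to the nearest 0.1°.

β = acute angle between strike 120° and section 260° = 40°.
tan δ = tan α / sin β = tan 49° / sin 40° = 1.1504 / 0.6428 = 1.7897
true dip = arctan 1.7897 = 60.80°

60.8°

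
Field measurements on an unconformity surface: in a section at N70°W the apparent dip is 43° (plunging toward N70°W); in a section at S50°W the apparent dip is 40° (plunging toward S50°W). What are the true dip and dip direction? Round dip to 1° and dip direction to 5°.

true dip 46°, dip direction 265°

Represent each trace as a vector plunging at its apparent dip toward its trend (east-north-up frame): v₁ = (-0.687, 0.250, -0.682), v₂ = (-0.587, -0.492, -0.643).
Cross product v₁ × v₂ gives the pole to the plane: n ∝ (-0.497, -0.042, 0.485).
True dip = arccos(n_z / |n|) = arccos(0.6976) = 45.8°.
Dip direction = atan2(-0.497, -0.042) = 265° (azimuth of n's horizontal projection).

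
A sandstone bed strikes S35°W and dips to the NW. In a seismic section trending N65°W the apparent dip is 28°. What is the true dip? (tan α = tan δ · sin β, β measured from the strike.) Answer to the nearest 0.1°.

28.4°

The section is 80° from the strike.
tan(true dip) = tan 28° / sin 80° = 0.5399
true dip = arctan 0.5399 = 28.37°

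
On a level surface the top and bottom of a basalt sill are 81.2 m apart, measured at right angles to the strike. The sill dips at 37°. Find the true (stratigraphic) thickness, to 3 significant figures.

48.9 m

True thickness t = w · sin(dip) = 81.2 × sin 37°
t = 81.2 × 0.6018 = 48.867 m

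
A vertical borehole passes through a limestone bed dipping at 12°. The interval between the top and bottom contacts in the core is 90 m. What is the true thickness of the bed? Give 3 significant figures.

88.0 m

True thickness t = h · cos(dip) = 90 × cos 12°
t = 90 × 0.9781 = 88.033 m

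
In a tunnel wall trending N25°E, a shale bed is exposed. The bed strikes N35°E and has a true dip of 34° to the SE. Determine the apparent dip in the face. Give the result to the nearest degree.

The strike is N35°E and the section trends N25°E; the acute angle between them is β = 10°.
tan α = tan 34° × sin 10° = 0.6745 × 0.1736 = 0.1171
α = arctan(0.1171) = 6.68°

7°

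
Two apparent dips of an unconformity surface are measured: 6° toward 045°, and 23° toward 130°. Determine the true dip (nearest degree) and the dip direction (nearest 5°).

The two traces are lines in the plane: v₁ = (sin 45°·cos 6°, cos 45°·cos 6°, −sin 6°), v₂ = (sin 130°·cos 23°, cos 130°·cos 23°, −sin 23°).
The plane normal is n = v₁ × v₂ ∝ (0.337, -0.201, 0.912).
True dip = arccos(n_z / |n|) = arccos(0.9187) = 23.3°.
The horizontal component of n points toward azimuth atan2(n_x, n_y) = 121°, the dip direction.

true dip 23°, dip direction 120°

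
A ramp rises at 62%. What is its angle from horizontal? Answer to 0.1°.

31.8°

tan θ = 62/100 = 0.6200
θ = arctan(0.6200) = 31.80°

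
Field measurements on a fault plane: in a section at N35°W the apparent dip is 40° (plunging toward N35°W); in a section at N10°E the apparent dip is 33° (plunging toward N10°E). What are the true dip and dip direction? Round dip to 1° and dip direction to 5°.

Each apparent-dip line lies in the plane. As unit vectors (x east, y north, z up), v₁ plunges 40°→N35°W and v₂ plunges 33°→N10°E.
n = v₁ × v₂ = (-0.189, 0.333, 0.454) (taken with n_z > 0).
True dip = arccos(n_z / |n|) = arccos(0.7646) = 40.1°.
Dip direction = atan2(-0.189, 0.333) = 330° (azimuth of n's horizontal projection).

true dip 40°, dip direction 330°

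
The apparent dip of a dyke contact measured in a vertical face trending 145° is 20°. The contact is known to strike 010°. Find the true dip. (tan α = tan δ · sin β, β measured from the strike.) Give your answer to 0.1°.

β = acute angle between strike 010° and section 145° = 45°.
tan(true dip) = tan 20° / sin 45° = 0.5147
true dip = arctan 0.5147 = 27.24°

27.2°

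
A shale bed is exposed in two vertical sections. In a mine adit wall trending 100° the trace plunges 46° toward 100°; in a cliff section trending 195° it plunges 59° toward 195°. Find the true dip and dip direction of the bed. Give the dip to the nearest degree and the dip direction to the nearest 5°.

true dip 64°, dip direction 160°

The two traces are lines in the plane: v₁ = (sin 100°·cos 46°, cos 100°·cos 46°, −sin 46°), v₂ = (sin 195°·cos 59°, cos 195°·cos 59°, −sin 59°).
Cross product v₁ × v₂ gives the pole to the plane: n ∝ (0.254, -0.682, 0.356).
tan δ = √(n_x²+n_y²)/n_z = 0.728/0.356, so δ = 63.9°.
Dip direction = azimuth of (n_x, n_y) = atan2(0.254, -0.682) = 160°.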